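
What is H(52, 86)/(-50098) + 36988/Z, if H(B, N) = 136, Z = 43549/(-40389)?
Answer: -1011376020800/29482673 ≈ -34304.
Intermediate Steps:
Z = -43549/40389 (Z = 43549*(-1/40389) = -43549/40389 ≈ -1.0782)
H(52, 86)/(-50098) + 36988/Z = 136/(-50098) + 36988/(-43549/40389) = 136*(-1/50098) + 36988*(-40389/43549) = -68/25049 - 1493908332/43549 = -1011376020800/29482673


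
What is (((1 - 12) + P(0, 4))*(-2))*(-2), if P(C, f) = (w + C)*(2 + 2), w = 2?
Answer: -12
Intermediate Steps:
P(C, f) = 8 + 4*C (P(C, f) = (2 + C)*(2 + 2) = (2 + C)*4 = 8 + 4*C)
(((1 - 12) + P(0, 4))*(-2))*(-2) = (((1 - 12) + (8 + 4*0))*(-2))*(-2) = ((-11 + (8 + 0))*(-2))*(-2) = ((-11 + 8)*(-2))*(-2) = -3*(-2)*(-2) = 6*(-2) = -12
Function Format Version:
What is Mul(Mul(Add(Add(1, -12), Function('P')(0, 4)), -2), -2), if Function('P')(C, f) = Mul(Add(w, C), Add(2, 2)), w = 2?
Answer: -12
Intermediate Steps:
Function('P')(C, f) = Add(8, Mul(4, C)) (Function('P')(C, f) = Mul(Add(2, C), Add(2, 2)) = Mul(Add(2, C), 4) = Add(8, Mul(4, C)))
Mul(Mul(Add(Add(1, -12), Function('P')(0, 4)), -2), -2) = Mul(Mul(Add(Add(1, -12), Add(8, Mul(4, 0))), -2), -2) = Mul(Mul(Add(-11, Add(8, 0)), -2), -2) = Mul(Mul(Add(-11, 8), -2), -2) = Mul(Mul(-3, -2), -2) = Mul(6, -2) = -12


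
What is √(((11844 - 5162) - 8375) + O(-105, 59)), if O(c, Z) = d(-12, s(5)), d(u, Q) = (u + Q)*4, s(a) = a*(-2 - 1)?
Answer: I*√1801 ≈ 42.438*I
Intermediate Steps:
s(a) = -3*a (s(a) = a*(-3) = -3*a)
d(u, Q) = 4*Q + 4*u (d(u, Q) = (Q + u)*4 = 4*Q + 4*u)
O(c, Z) = -108 (O(c, Z) = 4*(-3*5) + 4*(-12) = 4*(-15) - 48 = -60 - 48 = -108)
√(((11844 - 5162) - 8375) + O(-105, 59)) = √(((11844 - 5162) - 8375) - 108) = √((6682 - 8375) - 108) = √(-1693 - 108) = √(-1801) = I*√1801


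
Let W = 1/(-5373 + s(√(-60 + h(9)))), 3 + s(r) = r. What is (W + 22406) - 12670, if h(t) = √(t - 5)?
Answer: 140692178024/14450717 - I*√58/28901434 ≈ 9736.0 - 2.6351e-7*I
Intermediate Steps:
h(t) = √(-5 + t)
s(r) = -3 + r
W = 1/(-5376 + I*√58) (W = 1/(-5373 + (-3 + √(-60 + √(-5 + 9)))) = 1/(-5373 + (-3 + √(-60 + √4))) = 1/(-5373 + (-3 + √(-60 + 2))) = 1/(-5373 + (-3 + √(-58))) = 1/(-5373 + (-3 + I*√58)) = 1/(-5376 + I*√58) ≈ -0.00018601 - 2.635e-7*I)
(W + 22406) - 12670 = ((-2688/14450717 - I*√58/28901434) + 22406) - 12670 = (323782762414/14450717 - I*√58/28901434) - 12670 = 140692178024/14450717 - I*√58/28901434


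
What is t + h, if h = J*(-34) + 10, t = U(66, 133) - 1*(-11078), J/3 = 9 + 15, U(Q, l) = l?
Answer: 8773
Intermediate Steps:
J = 72 (J = 3*(9 + 15) = 3*24 = 72)
t = 11211 (t = 133 - 1*(-11078) = 133 + 11078 = 11211)
h = -2438 (h = 72*(-34) + 10 = -2448 + 10 = -2438)
t + h = 11211 - 2438 = 8773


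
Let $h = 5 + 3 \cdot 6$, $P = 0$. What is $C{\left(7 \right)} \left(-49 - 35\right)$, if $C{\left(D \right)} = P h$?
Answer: $0$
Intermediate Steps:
$h = 23$ ($h = 5 + 18 = 23$)
$C{\left(D \right)} = 0$ ($C{\left(D \right)} = 0 \cdot 23 = 0$)
$C{\left(7 \right)} \left(-49 - 35\right) = 0 \left(-49 - 35\right) = 0 \left(-84\right) = 0$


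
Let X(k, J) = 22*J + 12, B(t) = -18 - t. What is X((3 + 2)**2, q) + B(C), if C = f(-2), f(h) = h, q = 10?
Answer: 216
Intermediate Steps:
C = -2
X(k, J) = 12 + 22*J
X((3 + 2)**2, q) + B(C) = (12 + 22*10) + (-18 - 1*(-2)) = (12 + 220) + (-18 + 2) = 232 - 16 = 216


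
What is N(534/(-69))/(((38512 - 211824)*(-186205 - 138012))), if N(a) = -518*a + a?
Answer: 46013/646193012096 ≈ 7.1206e-8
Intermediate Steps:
N(a) = -517*a
N(534/(-69))/(((38512 - 211824)*(-186205 - 138012))) = (-276078/(-69))/(((38512 - 211824)*(-186205 - 138012))) = (-276078*(-1)/69)/((-173312*(-324217))) = -517*(-178/23)/56190696704 = (92026/23)*(1/56190696704) = 46013/646193012096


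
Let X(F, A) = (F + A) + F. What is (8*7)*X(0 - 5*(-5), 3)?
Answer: 2968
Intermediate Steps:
X(F, A) = A + 2*F (X(F, A) = (A + F) + F = A + 2*F)
(8*7)*X(0 - 5*(-5), 3) = (8*7)*(3 + 2*(0 - 5*(-5))) = 56*(3 + 2*(0 + 25)) = 56*(3 + 2*25) = 56*(3 + 50) = 56*53 = 2968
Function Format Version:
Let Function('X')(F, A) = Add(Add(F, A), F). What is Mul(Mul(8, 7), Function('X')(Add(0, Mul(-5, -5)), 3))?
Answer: 2968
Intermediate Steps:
Function('X')(F, A) = Add(A, Mul(2, F)) (Function('X')(F, A) = Add(Add(A, F), F) = Add(A, Mul(2, F)))
Mul(Mul(8, 7), Function('X')(Add(0, Mul(-5, -5)), 3)) = Mul(Mul(8, 7), Add(3, Mul(2, Add(0, Mul(-5, -5))))) = Mul(56, Add(3, Mul(2, Add(0, 25)))) = Mul(56, Add(3, Mul(2, 25))) = Mul(56, Add(3, 50)) = Mul(56, 53) = 2968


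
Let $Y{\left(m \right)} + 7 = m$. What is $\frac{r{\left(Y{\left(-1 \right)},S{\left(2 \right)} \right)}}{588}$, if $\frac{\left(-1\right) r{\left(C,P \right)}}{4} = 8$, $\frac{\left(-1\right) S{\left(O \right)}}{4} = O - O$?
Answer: $- \frac{8}{147} \approx -0.054422$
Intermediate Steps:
$S{\left(O \right)} = 0$ ($S{\left(O \right)} = - 4 \left(O - O\right) = \left(-4\right) 0 = 0$)
$Y{\left(m \right)} = -7 + m$
$r{\left(C,P \right)} = -32$ ($r{\left(C,P \right)} = \left(-4\right) 8 = -32$)
$\frac{r{\left(Y{\left(-1 \right)},S{\left(2 \right)} \right)}}{588} = - \frac{32}{588} = \left(-32\right) \frac{1}{588} = - \frac{8}{147}$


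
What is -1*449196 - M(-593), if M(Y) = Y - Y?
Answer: -449196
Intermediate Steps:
M(Y) = 0
-1*449196 - M(-593) = -1*449196 - 1*0 = -449196 + 0 = -449196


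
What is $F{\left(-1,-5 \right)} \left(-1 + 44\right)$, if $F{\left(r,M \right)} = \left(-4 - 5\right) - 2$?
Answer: $-473$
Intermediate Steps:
$F{\left(r,M \right)} = -11$ ($F{\left(r,M \right)} = -9 - 2 = -11$)
$F{\left(-1,-5 \right)} \left(-1 + 44\right) = - 11 \left(-1 + 44\right) = \left(-11\right) 43 = -473$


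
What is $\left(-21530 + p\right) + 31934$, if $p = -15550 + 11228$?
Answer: $6082$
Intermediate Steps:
$p = -4322$
$\left(-21530 + p\right) + 31934 = \left(-21530 - 4322\right) + 31934 = -25852 + 31934 = 6082$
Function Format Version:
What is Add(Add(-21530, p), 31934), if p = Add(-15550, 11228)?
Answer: 6082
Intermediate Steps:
p = -4322
Add(Add(-21530, p), 31934) = Add(Add(-21530, -4322), 31934) = Add(-25852, 31934) = 6082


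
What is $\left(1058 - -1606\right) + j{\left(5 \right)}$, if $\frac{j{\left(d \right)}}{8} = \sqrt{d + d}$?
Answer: $2664 + 8 \sqrt{10} \approx 2689.3$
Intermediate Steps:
$j{\left(d \right)} = 8 \sqrt{2} \sqrt{d}$ ($j{\left(d \right)} = 8 \sqrt{d + d} = 8 \sqrt{2 d} = 8 \sqrt{2} \sqrt{d}$)
$\left(1058 - -1606\right) + j{\left(5 \right)} = \left(1058 - -1606\right) + 8 \sqrt{2} \sqrt{5} = \left(1058 + 1606\right) + 8 \sqrt{10} = 2664 + 8 \sqrt{10}$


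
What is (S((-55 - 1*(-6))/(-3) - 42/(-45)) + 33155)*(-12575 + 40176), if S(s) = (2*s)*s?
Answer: 209603015237/225 ≈ 9.3157e+8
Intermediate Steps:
S(s) = 2*s²
(S((-55 - 1*(-6))/(-3) - 42/(-45)) + 33155)*(-12575 + 40176) = (2*((-55 - 1*(-6))/(-3) - 42/(-45))² + 33155)*(-12575 + 40176) = (2*((-55 + 6)*(-⅓) - 42*(-1/45))² + 33155)*27601 = (2*(-49*(-⅓) + 14/15)² + 33155)*27601 = (2*(49/3 + 14/15)² + 33155)*27601 = (2*(259/15)² + 33155)*27601 = (2*(67081/225) + 33155)*27601 = (134162/225 + 33155)*27601 = (7594037/225)*27601 = 209603015237/225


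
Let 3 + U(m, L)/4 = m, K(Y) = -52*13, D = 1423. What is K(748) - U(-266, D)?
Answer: 400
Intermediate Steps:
K(Y) = -676
U(m, L) = -12 + 4*m
K(748) - U(-266, D) = -676 - (-12 + 4*(-266)) = -676 - (-12 - 1064) = -676 - 1*(-1076) = -676 + 1076 = 400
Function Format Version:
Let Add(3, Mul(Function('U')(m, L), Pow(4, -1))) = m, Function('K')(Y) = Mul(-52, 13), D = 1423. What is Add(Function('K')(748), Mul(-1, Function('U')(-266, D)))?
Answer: 400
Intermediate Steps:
Function('K')(Y) = -676
Function('U')(m, L) = Add(-12, Mul(4, m))
Add(Function('K')(748), Mul(-1, Function('U')(-266, D))) = Add(-676, Mul(-1, Add(-12, Mul(4, -266)))) = Add(-676, Mul(-1, Add(-12, -1064))) = Add(-676, Mul(-1, -1076)) = Add(-676, 1076) = 400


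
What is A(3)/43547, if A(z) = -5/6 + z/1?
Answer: 13/261282 ≈ 4.9755e-5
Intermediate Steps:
A(z) = -5/6 + z (A(z) = -5*1/6 + z*1 = -5/6 + z)
A(3)/43547 = (-5/6 + 3)/43547 = (1/43547)*(13/6) = 13/261282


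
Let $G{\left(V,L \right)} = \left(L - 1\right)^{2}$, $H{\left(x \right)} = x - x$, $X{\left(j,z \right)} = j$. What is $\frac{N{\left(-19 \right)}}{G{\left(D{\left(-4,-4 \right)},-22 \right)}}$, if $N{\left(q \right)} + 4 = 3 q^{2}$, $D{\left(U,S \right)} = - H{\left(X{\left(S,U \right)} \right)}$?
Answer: $\frac{1079}{529} \approx 2.0397$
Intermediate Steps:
$H{\left(x \right)} = 0$
$D{\left(U,S \right)} = 0$ ($D{\left(U,S \right)} = \left(-1\right) 0 = 0$)
$G{\left(V,L \right)} = \left(-1 + L\right)^{2}$
$N{\left(q \right)} = -4 + 3 q^{2}$
$\frac{N{\left(-19 \right)}}{G{\left(D{\left(-4,-4 \right)},-22 \right)}} = \frac{-4 + 3 \left(-19\right)^{2}}{\left(-1 - 22\right)^{2}} = \frac{-4 + 3 \cdot 361}{\left(-23\right)^{2}} = \frac{-4 + 1083}{529} = 1079 \cdot \frac{1}{529} = \frac{1079}{529}$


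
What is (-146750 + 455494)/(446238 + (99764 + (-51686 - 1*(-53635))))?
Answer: 308744/547951 ≈ 0.56345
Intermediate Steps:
(-146750 + 455494)/(446238 + (99764 + (-51686 - 1*(-53635)))) = 308744/(446238 + (99764 + (-51686 + 53635))) = 308744/(446238 + (99764 + 1949)) = 308744/(446238 + 101713) = 308744/547951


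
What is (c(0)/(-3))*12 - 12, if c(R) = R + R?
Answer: -12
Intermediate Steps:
c(R) = 2*R
(c(0)/(-3))*12 - 12 = ((2*0)/(-3))*12 - 12 = (0*(-⅓))*12 - 12 = 0*12 - 12 = 0 - 12 = -12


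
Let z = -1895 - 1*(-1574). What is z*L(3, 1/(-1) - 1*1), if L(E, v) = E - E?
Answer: 0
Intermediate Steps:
L(E, v) = 0
z = -321 (z = -1895 + 1574 = -321)
z*L(3, 1/(-1) - 1*1) = -321*0 = 0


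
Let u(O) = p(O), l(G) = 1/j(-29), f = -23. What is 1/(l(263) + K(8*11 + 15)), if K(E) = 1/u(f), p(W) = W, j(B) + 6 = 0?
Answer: -138/29 ≈ -4.7586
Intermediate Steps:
j(B) = -6 (j(B) = -6 + 0 = -6)
l(G) = -1/6 (l(G) = 1/(-6) = -1/6)
u(O) = O
K(E) = -1/23 (K(E) = 1/(-23) = -1/23)
1/(l(263) + K(8*11 + 15)) = 1/(-1/6 - 1/23) = 1/(-29/138) = -138/29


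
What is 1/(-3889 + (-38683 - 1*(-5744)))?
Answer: -1/36828 ≈ -2.7153e-5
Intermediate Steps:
1/(-3889 + (-38683 - 1*(-5744))) = 1/(-3889 + (-38683 + 5744)) = 1/(-3889 - 32939) = 1/(-36828) = -1/36828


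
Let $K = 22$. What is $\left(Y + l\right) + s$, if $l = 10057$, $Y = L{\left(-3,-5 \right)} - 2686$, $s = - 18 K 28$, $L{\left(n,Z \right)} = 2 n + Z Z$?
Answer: $-3698$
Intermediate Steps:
$L{\left(n,Z \right)} = Z^{2} + 2 n$ ($L{\left(n,Z \right)} = 2 n + Z^{2} = Z^{2} + 2 n$)
$s = -11088$ ($s = \left(-18\right) 22 \cdot 28 = \left(-396\right) 28 = -11088$)
$Y = -2667$ ($Y = \left(\left(-5\right)^{2} + 2 \left(-3\right)\right) - 2686 = \left(25 - 6\right) - 2686 = 19 - 2686 = -2667$)
$\left(Y + l\right) + s = \left(-2667 + 10057\right) - 11088 = 7390 - 11088 = -3698$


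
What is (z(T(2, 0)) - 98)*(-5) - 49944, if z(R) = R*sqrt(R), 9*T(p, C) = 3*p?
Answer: -49454 - 10*sqrt(6)/9 ≈ -49457.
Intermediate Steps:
T(p, C) = p/3 (T(p, C) = (3*p)/9 = p/3)
z(R) = R**(3/2)
(z(T(2, 0)) - 98)*(-5) - 49944 = (((1/3)*2)**(3/2) - 98)*(-5) - 49944 = ((2/3)**(3/2) - 98)*(-5) - 49944 = (2*sqrt(6)/9 - 98)*(-5) - 49944 = (-98 + 2*sqrt(6)/9)*(-5) - 49944 = (490 - 10*sqrt(6)/9) - 49944 = -49454 - 10*sqrt(6)/9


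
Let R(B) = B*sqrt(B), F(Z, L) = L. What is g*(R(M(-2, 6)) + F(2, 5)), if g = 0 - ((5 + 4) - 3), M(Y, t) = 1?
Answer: -36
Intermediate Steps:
g = -6 (g = 0 - (9 - 3) = 0 - 1*6 = 0 - 6 = -6)
R(B) = B**(3/2)
g*(R(M(-2, 6)) + F(2, 5)) = -6*(1**(3/2) + 5) = -6*(1 + 5) = -6*6 = -36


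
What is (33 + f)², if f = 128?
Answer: 25921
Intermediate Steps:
(33 + f)² = (33 + 128)² = 161² = 25921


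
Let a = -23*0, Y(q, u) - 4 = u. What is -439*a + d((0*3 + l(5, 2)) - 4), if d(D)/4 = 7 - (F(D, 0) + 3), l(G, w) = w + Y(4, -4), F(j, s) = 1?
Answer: 12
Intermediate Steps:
Y(q, u) = 4 + u
l(G, w) = w (l(G, w) = w + (4 - 4) = w + 0 = w)
a = 0
d(D) = 12 (d(D) = 4*(7 - (1 + 3)) = 4*(7 - 1*4) = 4*(7 - 4) = 4*3 = 12)
-439*a + d((0*3 + l(5, 2)) - 4) = -439*0 + 12 = 0 + 12 = 12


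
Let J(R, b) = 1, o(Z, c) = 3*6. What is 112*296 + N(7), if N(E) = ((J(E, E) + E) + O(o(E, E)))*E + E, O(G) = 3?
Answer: 33236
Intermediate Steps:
o(Z, c) = 18
N(E) = E + E*(4 + E) (N(E) = ((1 + E) + 3)*E + E = (4 + E)*E + E = E*(4 + E) + E = E + E*(4 + E))
112*296 + N(7) = 112*296 + 7*(5 + 7) = 33152 + 7*12 = 33152 + 84 = 33236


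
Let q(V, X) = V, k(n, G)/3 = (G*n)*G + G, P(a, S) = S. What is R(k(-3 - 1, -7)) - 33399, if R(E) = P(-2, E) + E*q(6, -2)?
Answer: -37662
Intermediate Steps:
k(n, G) = 3*G + 3*n*G² (k(n, G) = 3*((G*n)*G + G) = 3*(n*G² + G) = 3*(G + n*G²) = 3*G + 3*n*G²)
R(E) = 7*E (R(E) = E + E*6 = E + 6*E = 7*E)
R(k(-3 - 1, -7)) - 33399 = 7*(3*(-7)*(1 - 7*(-3 - 1))) - 33399 = 7*(3*(-7)*(1 - 7*(-4))) - 33399 = 7*(3*(-7)*(1 + 28)) - 33399 = 7*(3*(-7)*29) - 33399 = 7*(-609) - 33399 = -4263 - 33399 = -37662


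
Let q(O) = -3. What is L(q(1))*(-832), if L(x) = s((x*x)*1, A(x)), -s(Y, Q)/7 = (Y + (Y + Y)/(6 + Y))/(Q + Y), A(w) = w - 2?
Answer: 74256/5 ≈ 14851.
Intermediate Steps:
A(w) = -2 + w
s(Y, Q) = -7*(Y + 2*Y/(6 + Y))/(Q + Y) (s(Y, Q) = -7*(Y + (Y + Y)/(6 + Y))/(Q + Y) = -7*(Y + (2*Y)/(6 + Y))/(Q + Y) = -7*(Y + 2*Y/(6 + Y))/(Q + Y))
L(x) = -7*x²*(8 + x²)/(-12 + x⁴ + 6*x + 6*x² + x²*(-2 + x)) (L(x) = -7*(x*x)*1*(8 + (x*x)*1)/(((x*x)*1)² + 6*(-2 + x) + 6*((x*x)*1) + (-2 + x)*((x*x)*1)) = -7*x²*1*(8 + x²*1)/((x²*1)² + (-12 + 6*x) + 6*(x²*1) + (-2 + x)*(x²*1)) = -7*x²*(8 + x²)/((x²)² + (-12 + 6*x) + 6*x² + (-2 + x)*x²) = -7*x²*(8 + x²)/(x⁴ + (-12 + 6*x) + 6*x² + x²*(-2 + x)) = -7*x²*(8 + x²)/(-12 + x⁴ + 6*x + 6*x² + x²*(-2 + x)))
L(q(1))*(-832) = (7*(-3)²*(-8 - 1*(-3)²)/(-12 + (-3)³ + (-3)⁴ + 4*(-3)² + 6*(-3)))*(-832) = (7*9*(-8 - 1*9)/(-12 - 27 + 81 + 4*9 - 18))*(-832) = (7*9*(-8 - 9)/(-12 - 27 + 81 + 36 - 18))*(-832) = (7*9*(-17)/60)*(-832) = (7*9*(1/60)*(-17))*(-832) = -357/20*(-832) = 74256/5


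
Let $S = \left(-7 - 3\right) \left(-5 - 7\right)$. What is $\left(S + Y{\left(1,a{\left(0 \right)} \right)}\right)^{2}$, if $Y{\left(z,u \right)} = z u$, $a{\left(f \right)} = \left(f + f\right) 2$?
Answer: $14400$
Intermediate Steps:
$a{\left(f \right)} = 4 f$ ($a{\left(f \right)} = 2 f 2 = 4 f$)
$Y{\left(z,u \right)} = u z$
$S = 120$ ($S = \left(-10\right) \left(-12\right) = 120$)
$\left(S + Y{\left(1,a{\left(0 \right)} \right)}\right)^{2} = \left(120 + 4 \cdot 0 \cdot 1\right)^{2} = \left(120 + 0 \cdot 1\right)^{2} = \left(120 + 0\right)^{2} = 120^{2} = 14400$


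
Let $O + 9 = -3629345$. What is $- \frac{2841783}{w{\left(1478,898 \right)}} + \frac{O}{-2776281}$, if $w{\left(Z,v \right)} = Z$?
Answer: $- \frac{7884223963811}{4103343318} \approx -1921.4$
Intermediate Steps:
$O = -3629354$ ($O = -9 - 3629345 = -3629354$)
$- \frac{2841783}{w{\left(1478,898 \right)}} + \frac{O}{-2776281} = - \frac{2841783}{1478} - \frac{3629354}{-2776281} = \left(-2841783\right) \frac{1}{1478} - - \frac{3629354}{2776281} = - \frac{2841783}{1478} + \frac{3629354}{2776281} = - \frac{7884223963811}{4103343318}$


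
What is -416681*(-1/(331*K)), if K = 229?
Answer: 416681/75799 ≈ 5.4972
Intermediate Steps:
-416681*(-1/(331*K)) = -416681/(229*(-331)) = -416681/(-75799) = -416681*(-1/75799) = 416681/75799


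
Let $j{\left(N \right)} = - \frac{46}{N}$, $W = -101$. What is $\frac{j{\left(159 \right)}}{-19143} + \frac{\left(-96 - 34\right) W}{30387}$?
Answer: $\frac{13321888204}{30830012073} \approx 0.43211$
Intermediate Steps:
$\frac{j{\left(159 \right)}}{-19143} + \frac{\left(-96 - 34\right) W}{30387} = \frac{\left(-46\right) \frac{1}{159}}{-19143} + \frac{\left(-96 - 34\right) \left(-101\right)}{30387} = \left(-46\right) \frac{1}{159} \left(- \frac{1}{19143}\right) + \left(-130\right) \left(-101\right) \frac{1}{30387} = \left(- \frac{46}{159}\right) \left(- \frac{1}{19143}\right) + 13130 \cdot \frac{1}{30387} = \frac{46}{3043737} + \frac{13130}{30387} = \frac{13321888204}{30830012073}$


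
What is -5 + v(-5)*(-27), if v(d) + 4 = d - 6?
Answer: 400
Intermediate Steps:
v(d) = -10 + d (v(d) = -4 + (d - 6) = -4 + (-6 + d) = -10 + d)
-5 + v(-5)*(-27) = -5 + (-10 - 5)*(-27) = -5 - 15*(-27) = -5 + 405 = 400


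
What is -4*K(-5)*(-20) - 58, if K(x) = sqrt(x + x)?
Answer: -58 + 80*I*sqrt(10) ≈ -58.0 + 252.98*I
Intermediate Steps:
K(x) = sqrt(2)*sqrt(x) (K(x) = sqrt(2*x) = sqrt(2)*sqrt(x))
-4*K(-5)*(-20) - 58 = -4*sqrt(2)*sqrt(-5)*(-20) - 58 = -4*sqrt(2)*I*sqrt(5)*(-20) - 58 = -4*I*sqrt(10)*(-20) - 58 = 80*I*sqrt(10) - 58 = -58 + 80*I*sqrt(10)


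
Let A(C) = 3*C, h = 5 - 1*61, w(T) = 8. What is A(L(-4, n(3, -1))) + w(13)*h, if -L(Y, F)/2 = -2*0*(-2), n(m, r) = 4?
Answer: -448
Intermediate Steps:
L(Y, F) = 0 (L(Y, F) = -2*(-2*0)*(-2) = -0*(-2) = -2*0 = 0)
h = -56 (h = 5 - 61 = -56)
A(L(-4, n(3, -1))) + w(13)*h = 3*0 + 8*(-56) = 0 - 448 = -448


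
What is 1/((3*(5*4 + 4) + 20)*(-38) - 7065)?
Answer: -1/10561 ≈ -9.4688e-5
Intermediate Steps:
1/((3*(5*4 + 4) + 20)*(-38) - 7065) = 1/((3*(20 + 4) + 20)*(-38) - 7065) = 1/((3*24 + 20)*(-38) - 7065) = 1/((72 + 20)*(-38) - 7065) = 1/(92*(-38) - 7065) = 1/(-3496 - 7065) = 1/(-10561) = -1/10561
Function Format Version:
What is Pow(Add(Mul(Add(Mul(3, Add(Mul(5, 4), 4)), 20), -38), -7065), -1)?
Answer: Rational(-1, 10561) ≈ -9.4688e-5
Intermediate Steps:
Pow(Add(Mul(Add(Mul(3, Add(Mul(5, 4), 4)), 20), -38), -7065), -1) = Pow(Add(Mul(Add(Mul(3, Add(20, 4)), 20), -38), -7065), -1) = Pow(Add(Mul(Add(Mul(3, 24), 20), -38), -7065), -1) = Pow(Add(Mul(Add(72, 20), -38), -7065), -1) = Pow(Add(Mul(92, -38), -7065), -1) = Pow(Add(-3496, -7065), -1) = Pow(-10561, -1) = Rational(-1, 10561)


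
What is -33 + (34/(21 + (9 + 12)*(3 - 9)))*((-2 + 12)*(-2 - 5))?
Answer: -31/3 ≈ -10.333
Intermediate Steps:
-33 + (34/(21 + (9 + 12)*(3 - 9)))*((-2 + 12)*(-2 - 5)) = -33 + (34/(21 + 21*(-6)))*(10*(-7)) = -33 + (34/(21 - 126))*(-70) = -33 + (34/(-105))*(-70) = -33 + (34*(-1/105))*(-70) = -33 - 34/105*(-70) = -33 + 68/3 = -31/3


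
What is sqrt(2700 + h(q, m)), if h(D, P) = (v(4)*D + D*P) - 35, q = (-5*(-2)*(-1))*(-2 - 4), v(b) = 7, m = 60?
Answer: sqrt(6685) ≈ 81.762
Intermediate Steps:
q = 60 (q = (10*(-1))*(-6) = -10*(-6) = 60)
h(D, P) = -35 + 7*D + D*P (h(D, P) = (7*D + D*P) - 35 = -35 + 7*D + D*P)
sqrt(2700 + h(q, m)) = sqrt(2700 + (-35 + 7*60 + 60*60)) = sqrt(2700 + (-35 + 420 + 3600)) = sqrt(2700 + 3985) = sqrt(6685)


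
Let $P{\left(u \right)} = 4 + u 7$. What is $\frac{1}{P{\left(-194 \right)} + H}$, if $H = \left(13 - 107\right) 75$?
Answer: $- \frac{1}{8404} \approx -0.00011899$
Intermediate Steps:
$H = -7050$ ($H = \left(-94\right) 75 = -7050$)
$P{\left(u \right)} = 4 + 7 u$
$\frac{1}{P{\left(-194 \right)} + H} = \frac{1}{\left(4 + 7 \left(-194\right)\right) - 7050} = \frac{1}{\left(4 - 1358\right) - 7050} = \frac{1}{-1354 - 7050} = \frac{1}{-8404} = - \frac{1}{8404}$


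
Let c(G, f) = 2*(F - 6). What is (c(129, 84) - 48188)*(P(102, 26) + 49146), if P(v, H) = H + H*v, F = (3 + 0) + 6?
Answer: -2496983968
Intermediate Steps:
F = 9 (F = 3 + 6 = 9)
c(G, f) = 6 (c(G, f) = 2*(9 - 6) = 2*3 = 6)
(c(129, 84) - 48188)*(P(102, 26) + 49146) = (6 - 48188)*(26*(1 + 102) + 49146) = -48182*(26*103 + 49146) = -48182*(2678 + 49146) = -48182*51824 = -2496983968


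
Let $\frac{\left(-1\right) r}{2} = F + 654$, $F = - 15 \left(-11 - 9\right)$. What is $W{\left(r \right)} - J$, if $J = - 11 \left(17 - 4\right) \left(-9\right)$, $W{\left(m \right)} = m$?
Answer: $-3195$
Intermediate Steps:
$F = 300$ ($F = \left(-15\right) \left(-20\right) = 300$)
$r = -1908$ ($r = - 2 \left(300 + 654\right) = \left(-2\right) 954 = -1908$)
$J = 1287$ ($J = \left(-11\right) 13 \left(-9\right) = \left(-143\right) \left(-9\right) = 1287$)
$W{\left(r \right)} - J = -1908 - 1287 = -3195$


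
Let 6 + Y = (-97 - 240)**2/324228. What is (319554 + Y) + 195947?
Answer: 167138026429/324228 ≈ 5.1550e+5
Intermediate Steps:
Y = -1831799/324228 (Y = -6 + (-97 - 240)**2/324228 = -6 + (-337)**2*(1/324228) = -6 + 113569*(1/324228) = -6 + 113569/324228 = -1831799/324228 ≈ -5.6497)
(319554 + Y) + 195947 = (319554 - 1831799/324228) + 195947 = 103606522513/324228 + 195947 = 167138026429/324228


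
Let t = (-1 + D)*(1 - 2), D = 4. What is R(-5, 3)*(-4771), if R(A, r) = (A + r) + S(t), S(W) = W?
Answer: 23855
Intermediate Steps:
t = -3 (t = (-1 + 4)*(1 - 2) = 3*(-1) = -3)
R(A, r) = -3 + A + r (R(A, r) = (A + r) - 3 = -3 + A + r)
R(-5, 3)*(-4771) = (-3 - 5 + 3)*(-4771) = -5*(-4771) = 23855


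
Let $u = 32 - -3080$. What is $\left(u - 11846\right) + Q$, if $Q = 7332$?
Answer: $-1402$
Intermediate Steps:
$u = 3112$ ($u = 32 + 3080 = 3112$)
$\left(u - 11846\right) + Q = \left(3112 - 11846\right) + 7332 = -8734 + 7332 = -1402$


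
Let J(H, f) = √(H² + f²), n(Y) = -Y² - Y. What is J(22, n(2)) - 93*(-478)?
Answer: 44454 + 2*√130 ≈ 44477.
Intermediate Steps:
n(Y) = -Y - Y²
J(22, n(2)) - 93*(-478) = √(22² + (-1*2*(1 + 2))²) - 93*(-478) = √(484 + (-1*2*3)²) + 44454 = √(484 + (-6)²) + 44454 = √(484 + 36) + 44454 = √520 + 44454 = 2*√130 + 44454 = 44454 + 2*√130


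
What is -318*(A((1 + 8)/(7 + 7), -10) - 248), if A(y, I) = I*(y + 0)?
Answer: 566358/7 ≈ 80908.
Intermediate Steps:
A(y, I) = I*y
-318*(A((1 + 8)/(7 + 7), -10) - 248) = -318*(-10*(1 + 8)/(7 + 7) - 248) = -318*(-90/14 - 248) = -318*(-10*9/14 - 248) = -318*(-45/7 - 248) = -318*(-1781/7) = 566358/7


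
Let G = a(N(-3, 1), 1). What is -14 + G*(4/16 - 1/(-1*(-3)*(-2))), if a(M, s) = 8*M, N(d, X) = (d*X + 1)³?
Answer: -122/3 ≈ -40.667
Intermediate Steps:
N(d, X) = (1 + X*d)³ (N(d, X) = (X*d + 1)³ = (1 + X*d)³)
G = -64 (G = 8*(1 + 1*(-3))³ = 8*(1 - 3)³ = 8*(-2)³ = 8*(-8) = -64)
-14 + G*(4/16 - 1/(-1*(-3)*(-2))) = -14 - 64*(4/16 - 1/(-1*(-3)*(-2))) = -14 - 64*(4*(1/16) - 1/(3*(-2))) = -14 - 64*(¼ - 1/(-6)) = -14 - 64*(¼ - 1*(-⅙)) = -14 - 64*(¼ + ⅙) = -14 - 64*5/12 = -14 - 80/3 = -122/3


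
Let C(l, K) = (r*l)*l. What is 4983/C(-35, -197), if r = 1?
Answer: 4983/1225 ≈ 4.0678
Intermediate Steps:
C(l, K) = l² (C(l, K) = (1*l)*l = l*l = l²)
4983/C(-35, -197) = 4983/((-35)²) = 4983/1225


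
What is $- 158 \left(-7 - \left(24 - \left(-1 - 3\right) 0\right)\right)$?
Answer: $4898$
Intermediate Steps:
$- 158 \left(-7 - \left(24 - \left(-1 - 3\right) 0\right)\right) = - 158 \left(-7 - 24\right) = \left(-158\right) \left(-31\right) = 4898$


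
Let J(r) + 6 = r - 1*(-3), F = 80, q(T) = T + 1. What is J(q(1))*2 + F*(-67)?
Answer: -5362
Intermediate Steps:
q(T) = 1 + T
J(r) = -3 + r (J(r) = -6 + (r - 1*(-3)) = -6 + (r + 3) = -6 + (3 + r) = -3 + r)
J(q(1))*2 + F*(-67) = (-3 + (1 + 1))*2 + 80*(-67) = (-3 + 2)*2 - 5360 = -1*2 - 5360 = -2 - 5360 = -5362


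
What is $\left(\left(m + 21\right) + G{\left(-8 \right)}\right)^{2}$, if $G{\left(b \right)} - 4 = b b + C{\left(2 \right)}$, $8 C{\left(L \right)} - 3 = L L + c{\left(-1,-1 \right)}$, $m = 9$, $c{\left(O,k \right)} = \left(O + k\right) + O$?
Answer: $\frac{38809}{4} \approx 9702.3$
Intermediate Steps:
$c{\left(O,k \right)} = k + 2 O$
$C{\left(L \right)} = \frac{L^{2}}{8}$ ($C{\left(L \right)} = \frac{3}{8} + \frac{L L + \left(-1 + 2 \left(-1\right)\right)}{8} = \frac{3}{8} + \frac{L^{2} - 3}{8} = \frac{3}{8} + \frac{-3 + L^{2}}{8} = \frac{3}{8} + \left(- \frac{3}{8} + \frac{L^{2}}{8}\right) = \frac{L^{2}}{8}$)
$G{\left(b \right)} = \frac{9}{2} + b^{2}$ ($G{\left(b \right)} = 4 + \left(b b + \frac{2^{2}}{8}\right) = 4 + \left(b^{2} + \frac{1}{8} \cdot 4\right) = 4 + \left(b^{2} + \frac{1}{2}\right) = 4 + \left(\frac{1}{2} + b^{2}\right) = \frac{9}{2} + b^{2}$)
$\left(\left(m + 21\right) + G{\left(-8 \right)}\right)^{2} = \left(\left(9 + 21\right) + \left(\frac{9}{2} + \left(-8\right)^{2}\right)\right)^{2} = \left(30 + \left(\frac{9}{2} + 64\right)\right)^{2} = \left(30 + \frac{137}{2}\right)^{2} = \left(\frac{197}{2}\right)^{2} = \frac{38809}{4}$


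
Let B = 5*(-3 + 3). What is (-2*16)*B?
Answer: 0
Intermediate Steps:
B = 0 (B = 5*0 = 0)
(-2*16)*B = -2*16*0 = -32*0 = 0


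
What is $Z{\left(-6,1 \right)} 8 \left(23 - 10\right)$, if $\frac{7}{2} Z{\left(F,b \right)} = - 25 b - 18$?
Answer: $- \frac{8944}{7} \approx -1277.7$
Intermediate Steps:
$Z{\left(F,b \right)} = - \frac{36}{7} - \frac{50 b}{7}$ ($Z{\left(F,b \right)} = \frac{2 \left(- 25 b - 18\right)}{7} = \frac{2 \left(-18 - 25 b\right)}{7} = - \frac{36}{7} - \frac{50 b}{7}$)
$Z{\left(-6,1 \right)} 8 \left(23 - 10\right) = \left(- \frac{36}{7} - \frac{50}{7}\right) 8 \left(23 - 10\right) = \left(- \frac{36}{7} - \frac{50}{7}\right) 8 \cdot 13 = \left(- \frac{86}{7}\right) 104 = - \frac{8944}{7}$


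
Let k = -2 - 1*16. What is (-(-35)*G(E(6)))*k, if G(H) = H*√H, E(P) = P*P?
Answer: -136080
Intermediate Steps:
E(P) = P²
G(H) = H^(3/2)
k = -18 (k = -2 - 16 = -18)
(-(-35)*G(E(6)))*k = -(-35)*(6²)^(3/2)*(-18) = -(-35)*36^(3/2)*(-18) = -(-35)*216*(-18) = -35*(-216)*(-18) = 7560*(-18) = -136080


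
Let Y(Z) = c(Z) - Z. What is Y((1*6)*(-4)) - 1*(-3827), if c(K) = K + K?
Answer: 3803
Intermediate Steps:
c(K) = 2*K
Y(Z) = Z (Y(Z) = 2*Z - Z = Z)
Y((1*6)*(-4)) - 1*(-3827) = (1*6)*(-4) - 1*(-3827) = 6*(-4) + 3827 = -24 + 3827 = 3803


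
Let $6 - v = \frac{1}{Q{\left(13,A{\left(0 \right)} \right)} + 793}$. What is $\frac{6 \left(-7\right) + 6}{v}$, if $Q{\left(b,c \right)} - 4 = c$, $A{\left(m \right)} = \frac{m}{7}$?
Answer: $- \frac{28692}{4781} \approx -6.0013$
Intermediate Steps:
$A{\left(m \right)} = \frac{m}{7}$ ($A{\left(m \right)} = m \frac{1}{7} = \frac{m}{7}$)
$Q{\left(b,c \right)} = 4 + c$
$v = \frac{4781}{797}$ ($v = 6 - \frac{1}{\left(4 + \frac{1}{7} \cdot 0\right) + 793} = 6 - \frac{1}{\left(4 + 0\right) + 793} = 6 - \frac{1}{4 + 793} = 6 - \frac{1}{797} = \frac{4781}{797} \approx 5.9987$)
$\frac{6 \left(-7\right) + 6}{v} = \frac{6 \left(-7\right) + 6}{\frac{4781}{797}} = \left(-42 + 6\right) \frac{797}{4781} = \left(-36\right) \frac{797}{4781} = - \frac{28692}{4781}$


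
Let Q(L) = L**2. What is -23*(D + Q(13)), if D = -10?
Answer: -3657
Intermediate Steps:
-23*(D + Q(13)) = -23*(-10 + 13**2) = -23*(-10 + 169) = -23*159 = -3657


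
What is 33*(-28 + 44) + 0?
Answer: 528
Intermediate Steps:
33*(-28 + 44) + 0 = 33*16 + 0 = 528 + 0 = 528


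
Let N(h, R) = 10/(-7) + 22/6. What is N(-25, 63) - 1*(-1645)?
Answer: 34592/21 ≈ 1647.2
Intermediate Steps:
N(h, R) = 47/21 (N(h, R) = 10*(-1/7) + 22*(1/6) = -10/7 + 11/3 = 47/21)
N(-25, 63) - 1*(-1645) = 47/21 - 1*(-1645) = 47/21 + 1645 = 34592/21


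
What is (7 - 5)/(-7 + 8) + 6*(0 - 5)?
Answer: -28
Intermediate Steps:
(7 - 5)/(-7 + 8) + 6*(0 - 5) = 2/1 + 6*(-5) = 2*1 - 30 = 2 - 30 = -28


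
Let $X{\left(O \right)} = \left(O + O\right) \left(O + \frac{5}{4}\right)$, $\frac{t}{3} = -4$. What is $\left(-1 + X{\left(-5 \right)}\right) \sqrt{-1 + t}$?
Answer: $\frac{73 i \sqrt{13}}{2} \approx 131.6 i$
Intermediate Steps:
$t = -12$ ($t = 3 \left(-4\right) = -12$)
$X{\left(O \right)} = 2 O \left(\frac{5}{4} + O\right)$ ($X{\left(O \right)} = 2 O \left(O + 5 \cdot \frac{1}{4}\right) = 2 O \left(O + \frac{5}{4}\right) = 2 O \left(\frac{5}{4} + O\right)$)
$\left(-1 + X{\left(-5 \right)}\right) \sqrt{-1 + t} = \left(-1 + \frac{1}{2} \left(-5\right) \left(5 + 4 \left(-5\right)\right)\right) \sqrt{-1 - 12} = \left(-1 + \frac{1}{2} \left(-5\right) \left(5 - 20\right)\right) \sqrt{-13} = \left(-1 + \frac{1}{2} \left(-5\right) \left(-15\right)\right) i \sqrt{13} = \left(-1 + \frac{75}{2}\right) i \sqrt{13} = \frac{73 i \sqrt{13}}{2}$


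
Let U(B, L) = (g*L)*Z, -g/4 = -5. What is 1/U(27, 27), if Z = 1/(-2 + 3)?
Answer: 1/540 ≈ 0.0018519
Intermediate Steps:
g = 20 (g = -4*(-5) = 20)
Z = 1 (Z = 1/1 = 1)
U(B, L) = 20*L (U(B, L) = (20*L)*1 = 20*L)
1/U(27, 27) = 1/(20*27) = 1/540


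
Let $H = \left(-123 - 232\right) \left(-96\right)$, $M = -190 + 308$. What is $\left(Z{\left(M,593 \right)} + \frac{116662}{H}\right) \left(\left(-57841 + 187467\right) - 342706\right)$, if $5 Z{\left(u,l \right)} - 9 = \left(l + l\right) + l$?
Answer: $- \frac{32770825045}{426} \approx -7.6927 \cdot 10^{7}$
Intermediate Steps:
$M = 118$
$Z{\left(u,l \right)} = \frac{9}{5} + \frac{3 l}{5}$ ($Z{\left(u,l \right)} = \frac{9}{5} + \frac{\left(l + l\right) + l}{5} = \frac{9}{5} + \frac{2 l + l}{5} = \frac{9}{5} + \frac{3 l}{5}$)
$H = 34080$ ($H = \left(-355\right) \left(-96\right) = 34080$)
$\left(Z{\left(M,593 \right)} + \frac{116662}{H}\right) \left(\left(-57841 + 187467\right) - 342706\right) = \left(\left(\frac{9}{5} + \frac{3}{5} \cdot 593\right) + \frac{116662}{34080}\right) \left(\left(-57841 + 187467\right) - 342706\right) = \left(\left(\frac{9}{5} + \frac{1779}{5}\right) + 116662 \cdot \frac{1}{34080}\right) \left(129626 - 342706\right) = \left(\frac{1788}{5} + \frac{58331}{17040}\right) \left(-213080\right) = \frac{1230367}{3408} \left(-213080\right) = - \frac{32770825045}{426}$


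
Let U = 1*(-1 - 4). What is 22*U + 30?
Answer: -80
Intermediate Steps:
U = -5 (U = 1*(-5) = -5)
22*U + 30 = 22*(-5) + 30 = -110 + 30 = -80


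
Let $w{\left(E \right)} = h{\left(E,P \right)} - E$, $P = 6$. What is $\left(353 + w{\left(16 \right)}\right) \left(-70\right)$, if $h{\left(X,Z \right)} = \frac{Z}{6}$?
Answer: $-23660$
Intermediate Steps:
$h{\left(X,Z \right)} = \frac{Z}{6}$ ($h{\left(X,Z \right)} = Z \frac{1}{6} = \frac{Z}{6}$)
$w{\left(E \right)} = 1 - E$ ($w{\left(E \right)} = \frac{1}{6} \cdot 6 - E = 1 - E$)
$\left(353 + w{\left(16 \right)}\right) \left(-70\right) = \left(353 + \left(1 - 16\right)\right) \left(-70\right) = \left(353 - 15\right) \left(-70\right) = 338 \left(-70\right) = -23660$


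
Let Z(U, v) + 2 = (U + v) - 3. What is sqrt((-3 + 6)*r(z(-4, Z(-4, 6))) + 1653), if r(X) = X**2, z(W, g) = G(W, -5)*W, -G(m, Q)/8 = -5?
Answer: 3*sqrt(8717) ≈ 280.09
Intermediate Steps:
G(m, Q) = 40 (G(m, Q) = -8*(-5) = 40)
Z(U, v) = -5 + U + v (Z(U, v) = -2 + ((U + v) - 3) = -2 + (-3 + U + v) = -5 + U + v)
z(W, g) = 40*W
sqrt((-3 + 6)*r(z(-4, Z(-4, 6))) + 1653) = sqrt((-3 + 6)*(40*(-4))**2 + 1653) = sqrt(3*(-160)**2 + 1653) = sqrt(3*25600 + 1653) = sqrt(76800 + 1653) = sqrt(78453) = 3*sqrt(8717)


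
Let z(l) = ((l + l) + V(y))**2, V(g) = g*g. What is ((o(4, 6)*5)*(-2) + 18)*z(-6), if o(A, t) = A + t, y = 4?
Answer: -1312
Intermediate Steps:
V(g) = g**2
z(l) = (16 + 2*l)**2 (z(l) = ((l + l) + 4**2)**2 = (2*l + 16)**2 = (16 + 2*l)**2)
((o(4, 6)*5)*(-2) + 18)*z(-6) = (((4 + 6)*5)*(-2) + 18)*(4*(8 - 6)**2) = ((10*5)*(-2) + 18)*(4*2**2) = (50*(-2) + 18)*(4*4) = (-100 + 18)*16 = -82*16 = -1312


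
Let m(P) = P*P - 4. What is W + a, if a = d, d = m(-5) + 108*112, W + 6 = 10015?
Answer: 22126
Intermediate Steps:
m(P) = -4 + P² (m(P) = P² - 4 = -4 + P²)
W = 10009 (W = -6 + 10015 = 10009)
d = 12117 (d = (-4 + (-5)²) + 108*112 = (-4 + 25) + 12096 = 21 + 12096 = 12117)
a = 12117
W + a = 10009 + 12117 = 22126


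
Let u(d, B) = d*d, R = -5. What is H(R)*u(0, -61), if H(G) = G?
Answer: 0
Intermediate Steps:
u(d, B) = d²
H(R)*u(0, -61) = -5*0² = -5*0 = 0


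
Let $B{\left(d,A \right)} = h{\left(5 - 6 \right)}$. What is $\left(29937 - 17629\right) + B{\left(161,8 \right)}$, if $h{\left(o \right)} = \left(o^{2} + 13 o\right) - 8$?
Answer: $12288$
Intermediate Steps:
$h{\left(o \right)} = -8 + o^{2} + 13 o$
$B{\left(d,A \right)} = -20$ ($B{\left(d,A \right)} = -8 + \left(5 - 6\right)^{2} + 13 \left(5 - 6\right) = -8 + \left(-1\right)^{2} + 13 \left(-1\right) = -8 + 1 - 13 = -20$)
$\left(29937 - 17629\right) + B{\left(161,8 \right)} = \left(29937 - 17629\right) - 20 = 12308 - 20 = 12288$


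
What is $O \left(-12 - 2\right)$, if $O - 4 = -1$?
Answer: $-42$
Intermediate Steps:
$O = 3$ ($O = 4 - 1 = 3$)
$O \left(-12 - 2\right) = 3 \left(-12 - 2\right) = 3 \left(-14\right) = -42$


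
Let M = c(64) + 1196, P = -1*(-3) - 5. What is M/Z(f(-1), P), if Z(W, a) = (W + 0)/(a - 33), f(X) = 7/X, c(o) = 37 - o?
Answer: 5845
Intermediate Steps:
P = -2 (P = 3 - 5 = -2)
M = 1169 (M = (37 - 1*64) + 1196 = (37 - 64) + 1196 = -27 + 1196 = 1169)
Z(W, a) = W/(-33 + a)
M/Z(f(-1), P) = 1169/(((7/(-1))/(-33 - 2))) = 1169/(((7*(-1))/(-35))) = 1169/((-7*(-1/35))) = 1169/(⅕) = 1169*5 = 5845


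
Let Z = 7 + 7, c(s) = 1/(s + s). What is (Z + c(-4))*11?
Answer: 1221/8 ≈ 152.63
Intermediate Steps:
c(s) = 1/(2*s)
Z = 14
(Z + c(-4))*11 = (14 + (½)/(-4))*11 = (14 + (½)*(-¼))*11 = (14 - ⅛)*11 = (111/8)*11 = 1221/8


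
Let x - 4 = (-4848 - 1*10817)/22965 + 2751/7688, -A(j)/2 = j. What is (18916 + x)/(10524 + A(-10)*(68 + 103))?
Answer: 668072366119/492376360896 ≈ 1.3568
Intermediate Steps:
A(j) = -2*j
x = 129792775/35310984 (x = 4 + ((-4848 - 1*10817)/22965 + 2751/7688) = 4 + ((-4848 - 10817)*(1/22965) + 2751*(1/7688)) = 4 + (-15665*1/22965 + 2751/7688) = 4 + (-3133/4593 + 2751/7688) = 4 - 11451161/35310984 = 129792775/35310984 ≈ 3.6757)
(18916 + x)/(10524 + A(-10)*(68 + 103)) = (18916 + 129792775/35310984)/(10524 + (-2*(-10))*(68 + 103)) = 668072366119/(35310984*(10524 + 20*171)) = 668072366119/(35310984*(10524 + 3420)) = (668072366119/35310984)/13944 = (668072366119/35310984)*(1/13944) = 668072366119/492376360896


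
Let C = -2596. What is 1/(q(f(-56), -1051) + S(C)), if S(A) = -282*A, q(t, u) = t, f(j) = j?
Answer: 1/732016 ≈ 1.3661e-6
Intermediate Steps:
1/(q(f(-56), -1051) + S(C)) = 1/(-56 - 282*(-2596)) = 1/(-56 + 732072) = 1/732016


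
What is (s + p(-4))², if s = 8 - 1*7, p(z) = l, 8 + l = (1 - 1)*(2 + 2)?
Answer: 49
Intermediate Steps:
l = -8 (l = -8 + (1 - 1)*(2 + 2) = -8 + 0*4 = -8 + 0 = -8)
p(z) = -8
s = 1 (s = 8 - 7 = 1)
(s + p(-4))² = (1 - 8)² = (-7)² = 49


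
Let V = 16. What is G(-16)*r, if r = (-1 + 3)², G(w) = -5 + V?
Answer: 44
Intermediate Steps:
G(w) = 11 (G(w) = -5 + 16 = 11)
r = 4 (r = 2² = 4)
G(-16)*r = 11*4 = 44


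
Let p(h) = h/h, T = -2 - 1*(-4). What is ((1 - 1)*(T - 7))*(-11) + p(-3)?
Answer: 1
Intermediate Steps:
T = 2 (T = -2 + 4 = 2)
p(h) = 1
((1 - 1)*(T - 7))*(-11) + p(-3) = ((1 - 1)*(2 - 7))*(-11) + 1 = (0*(-5))*(-11) + 1 = 0*(-11) + 1 = 0 + 1 = 1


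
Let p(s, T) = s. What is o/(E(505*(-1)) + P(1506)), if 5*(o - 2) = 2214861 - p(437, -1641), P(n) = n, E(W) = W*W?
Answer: 2214434/1282655 ≈ 1.7264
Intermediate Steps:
E(W) = W**2
o = 2214434/5 (o = 2 + (2214861 - 1*437)/5 = 2 + (2214861 - 437)/5 = 2 + (1/5)*2214424 = 2 + 2214424/5 = 2214434/5 ≈ 4.4289e+5)
o/(E(505*(-1)) + P(1506)) = 2214434/(5*((505*(-1))**2 + 1506)) = 2214434/(5*((-505)**2 + 1506)) = 2214434/(5*(255025 + 1506)) = (2214434/5)/256531 = (2214434/5)*(1/256531) = 2214434/1282655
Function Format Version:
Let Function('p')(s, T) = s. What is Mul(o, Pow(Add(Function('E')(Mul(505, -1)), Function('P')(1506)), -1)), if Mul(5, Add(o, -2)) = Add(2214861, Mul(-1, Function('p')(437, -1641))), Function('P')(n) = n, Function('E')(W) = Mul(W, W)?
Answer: Rational(2214434, 1282655) ≈ 1.7264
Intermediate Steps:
Function('E')(W) = Pow(W, 2)
o = Rational(2214434, 5) (o = Add(2, Mul(Rational(1, 5), Add(2214861, Mul(-1, 437)))) = Add(2, Mul(Rational(1, 5), Add(2214861, -437))) = Add(2, Mul(Rational(1, 5), 2214424)) = Add(2, Rational(2214424, 5)) = Rational(2214434, 5) ≈ 4.4289e+5)
Mul(o, Pow(Add(Function('E')(Mul(505, -1)), Function('P')(1506)), -1)) = Mul(Rational(2214434, 5), Pow(Add(Pow(Mul(505, -1), 2), 1506), -1)) = Mul(Rational(2214434, 5), Pow(Add(Pow(-505, 2), 1506), -1)) = Mul(Rational(2214434, 5), Pow(Add(255025, 1506), -1)) = Mul(Rational(2214434, 5), Pow(256531, -1)) = Mul(Rational(2214434, 5), Rational(1, 256531)) = Rational(2214434, 1282655)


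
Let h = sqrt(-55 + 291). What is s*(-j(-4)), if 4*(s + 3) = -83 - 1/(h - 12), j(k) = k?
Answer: -2188/23 - sqrt(59)/46 ≈ -95.297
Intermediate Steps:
h = 2*sqrt(59) (h = sqrt(236) = 2*sqrt(59) ≈ 15.362)
s = -95/4 - 1/(4*(-12 + 2*sqrt(59))) (s = -3 + (-83 - 1/(2*sqrt(59) - 12))/4 = -3 + (-83 - 1/(-12 + 2*sqrt(59)))/4 = -3 + (-83/4 - 1/(4*(-12 + 2*sqrt(59)))) = -95/4 - 1/(4*(-12 + 2*sqrt(59))) ≈ -23.824)
s*(-j(-4)) = (-547/23 - sqrt(59)/184)*(-1*(-4)) = (-547/23 - sqrt(59)/184)*4 = -2188/23 - sqrt(59)/46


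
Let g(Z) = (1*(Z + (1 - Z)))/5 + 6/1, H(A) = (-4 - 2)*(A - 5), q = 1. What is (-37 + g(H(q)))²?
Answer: 23716/25 ≈ 948.64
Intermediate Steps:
H(A) = 30 - 6*A (H(A) = -6*(-5 + A) = 30 - 6*A)
g(Z) = 31/5 (g(Z) = (1*1)*(⅕) + 6*1 = 1*(⅕) + 6 = ⅕ + 6 = 31/5)
(-37 + g(H(q)))² = (-37 + 31/5)² = (-154/5)² = 23716/25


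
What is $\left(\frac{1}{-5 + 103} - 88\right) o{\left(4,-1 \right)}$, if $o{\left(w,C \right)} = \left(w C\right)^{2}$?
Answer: $- \frac{68984}{49} \approx -1407.8$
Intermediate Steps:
$o{\left(w,C \right)} = C^{2} w^{2}$ ($o{\left(w,C \right)} = \left(C w\right)^{2} = C^{2} w^{2}$)
$\left(\frac{1}{-5 + 103} - 88\right) o{\left(4,-1 \right)} = \left(\frac{1}{-5 + 103} - 88\right) \left(-1\right)^{2} \cdot 4^{2} = \left(\frac{1}{98} - 88\right) 1 \cdot 16 = \left(\frac{1}{98} - 88\right) 16 = \left(- \frac{8623}{98}\right) 16 = - \frac{68984}{49}$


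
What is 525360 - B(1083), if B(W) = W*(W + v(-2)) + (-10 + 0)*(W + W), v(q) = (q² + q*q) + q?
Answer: -632367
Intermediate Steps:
v(q) = q + 2*q² (v(q) = (q² + q²) + q = 2*q² + q = q + 2*q²)
B(W) = -20*W + W*(6 + W) (B(W) = W*(W - 2*(1 + 2*(-2))) + (-10 + 0)*(W + W) = W*(W - 2*(1 - 4)) - 20*W = W*(W - 2*(-3)) - 20*W = W*(W + 6) - 20*W = W*(6 + W) - 20*W = -20*W + W*(6 + W))
525360 - B(1083) = 525360 - 1083*(-14 + 1083) = 525360 - 1083*1069 = 525360 - 1*1157727 = 525360 - 1157727 = -632367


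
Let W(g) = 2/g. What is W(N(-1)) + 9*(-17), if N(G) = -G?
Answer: -151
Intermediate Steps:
W(N(-1)) + 9*(-17) = 2/((-1*(-1))) + 9*(-17) = 2/1 - 153 = 2*1 - 153 = 2 - 153 = -151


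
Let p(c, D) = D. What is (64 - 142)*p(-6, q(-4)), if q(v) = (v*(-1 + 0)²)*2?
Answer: 624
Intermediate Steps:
q(v) = 2*v (q(v) = (v*(-1)²)*2 = (v*1)*2 = v*2 = 2*v)
(64 - 142)*p(-6, q(-4)) = (64 - 142)*(2*(-4)) = -78*(-8) = 624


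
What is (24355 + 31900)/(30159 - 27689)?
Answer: 11251/494 ≈ 22.775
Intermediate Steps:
(24355 + 31900)/(30159 - 27689) = 56255/2470 = 56255*(1/2470) = 11251/494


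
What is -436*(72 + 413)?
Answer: -211460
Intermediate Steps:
-436*(72 + 413) = -436*485 = -211460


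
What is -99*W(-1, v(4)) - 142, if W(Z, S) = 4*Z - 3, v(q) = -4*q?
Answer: 551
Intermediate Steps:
W(Z, S) = -3 + 4*Z
-99*W(-1, v(4)) - 142 = -99*(-3 + 4*(-1)) - 142 = -99*(-3 - 4) - 142 = -99*(-7) - 142 = 693 - 142 = 551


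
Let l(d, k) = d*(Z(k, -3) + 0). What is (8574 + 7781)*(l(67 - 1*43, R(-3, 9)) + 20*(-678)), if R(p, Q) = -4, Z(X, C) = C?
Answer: -222951360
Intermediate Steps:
l(d, k) = -3*d (l(d, k) = d*(-3 + 0) = d*(-3) = -3*d)
(8574 + 7781)*(l(67 - 1*43, R(-3, 9)) + 20*(-678)) = (8574 + 7781)*(-3*(67 - 1*43) + 20*(-678)) = 16355*(-3*(67 - 43) - 13560) = 16355*(-3*24 - 13560) = 16355*(-72 - 13560) = 16355*(-13632) = -222951360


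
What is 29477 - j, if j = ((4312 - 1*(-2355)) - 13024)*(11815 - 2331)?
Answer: 60319265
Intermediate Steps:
j = -60289788 (j = ((4312 + 2355) - 13024)*9484 = (6667 - 13024)*9484 = -6357*9484 = -60289788)
29477 - j = 29477 - 1*(-60289788) = 29477 + 60289788 = 60319265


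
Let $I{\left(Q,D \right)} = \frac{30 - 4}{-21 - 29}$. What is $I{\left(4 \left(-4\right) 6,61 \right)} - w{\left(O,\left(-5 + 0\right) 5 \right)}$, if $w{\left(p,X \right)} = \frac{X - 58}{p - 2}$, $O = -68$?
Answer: $- \frac{597}{350} \approx -1.7057$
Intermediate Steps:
$w{\left(p,X \right)} = \frac{-58 + X}{-2 + p}$
$I{\left(Q,D \right)} = - \frac{13}{25}$ ($I{\left(Q,D \right)} = \frac{26}{-50} = 26 \left(- \frac{1}{50}\right) = - \frac{13}{25}$)
$I{\left(4 \left(-4\right) 6,61 \right)} - w{\left(O,\left(-5 + 0\right) 5 \right)} = - \frac{13}{25} - \frac{-58 + \left(-5 + 0\right) 5}{-2 - 68} = - \frac{13}{25} - \frac{-58 - 25}{-70} = - \frac{13}{25} - - \frac{-58 - 25}{70} = - \frac{13}{25} - \left(- \frac{1}{70}\right) \left(-83\right) = - \frac{13}{25} - \frac{83}{70} = - \frac{597}{350}$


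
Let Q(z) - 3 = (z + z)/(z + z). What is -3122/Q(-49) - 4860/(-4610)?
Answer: -718649/922 ≈ -779.45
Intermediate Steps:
Q(z) = 4 (Q(z) = 3 + (z + z)/(z + z) = 3 + (2*z)/((2*z)) = 3 + (2*z)*(1/(2*z)) = 3 + 1 = 4)
-3122/Q(-49) - 4860/(-4610) = -3122/4 - 4860/(-4610) = -3122*¼ - 4860*(-1/4610) = -1561/2 + 486/461 = -718649/922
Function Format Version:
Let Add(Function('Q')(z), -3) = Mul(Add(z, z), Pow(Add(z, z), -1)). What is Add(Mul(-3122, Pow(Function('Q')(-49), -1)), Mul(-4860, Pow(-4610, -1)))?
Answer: Rational(-718649, 922) ≈ -779.45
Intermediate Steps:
Function('Q')(z) = 4 (Function('Q')(z) = Add(3, Mul(Add(z, z), Pow(Add(z, z), -1))) = Add(3, Mul(Mul(2, z), Pow(Mul(2, z), -1))) = Add(3, Mul(Mul(2, z), Mul(Rational(1, 2), Pow(z, -1)))) = Add(3, 1) = 4)
Add(Mul(-3122, Pow(Function('Q')(-49), -1)), Mul(-4860, Pow(-4610, -1))) = Add(Mul(-3122, Pow(4, -1)), Mul(-4860, Pow(-4610, -1))) = Add(Mul(-3122, Rational(1, 4)), Mul(-4860, Rational(-1, 4610))) = Add(Rational(-1561, 2), Rational(486, 461)) = Rational(-718649, 922)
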